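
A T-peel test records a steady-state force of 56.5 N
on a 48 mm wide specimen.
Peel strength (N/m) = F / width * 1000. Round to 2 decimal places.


Peel strength = 56.5 / 48 * 1000
= 1177.08 N/m

1177.08


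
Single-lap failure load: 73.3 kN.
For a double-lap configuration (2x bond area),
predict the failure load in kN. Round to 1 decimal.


Failure load = 73.3 * 2 = 146.6 kN

146.6


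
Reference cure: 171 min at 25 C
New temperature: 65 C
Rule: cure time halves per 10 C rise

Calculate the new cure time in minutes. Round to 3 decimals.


factor = 2^((65-25)/10) = 16.0000
t_new = 171 / 16.0000 = 10.688 min

10.688


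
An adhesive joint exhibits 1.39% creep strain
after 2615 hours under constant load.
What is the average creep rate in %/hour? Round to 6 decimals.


Creep rate = strain / time
= 1.39 / 2615
= 0.000532 %/h

0.000532


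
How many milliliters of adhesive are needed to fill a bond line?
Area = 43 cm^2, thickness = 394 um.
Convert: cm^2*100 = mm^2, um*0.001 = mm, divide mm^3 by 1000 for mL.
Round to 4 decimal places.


= (43 * 100) * (394 * 0.001) / 1000
= 1.6942 mL

1.6942


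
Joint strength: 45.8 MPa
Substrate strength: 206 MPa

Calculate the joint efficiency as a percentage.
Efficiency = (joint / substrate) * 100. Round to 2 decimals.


Efficiency = (45.8 / 206) * 100 = 22.23%

22.23


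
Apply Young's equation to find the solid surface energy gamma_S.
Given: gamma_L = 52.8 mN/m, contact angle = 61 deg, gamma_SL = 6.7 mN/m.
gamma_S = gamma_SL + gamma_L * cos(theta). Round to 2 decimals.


theta_rad = 61 * pi/180 = 1.064651
gamma_S = 6.7 + 52.8 * cos(1.064651)
= 32.30 mN/m

32.30


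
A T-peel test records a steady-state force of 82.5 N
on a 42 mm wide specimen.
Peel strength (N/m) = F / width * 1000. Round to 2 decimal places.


Peel strength = 82.5 / 42 * 1000
= 1964.29 N/m

1964.29


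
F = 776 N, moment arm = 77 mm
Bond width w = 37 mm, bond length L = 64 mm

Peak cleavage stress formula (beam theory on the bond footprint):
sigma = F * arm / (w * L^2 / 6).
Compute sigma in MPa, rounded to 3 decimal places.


sigma = (776 * 77) / (37 * 4096 / 6)
= 59752 * 6 / 151552
= 358512 / 151552
= 2.366 MPa

2.366


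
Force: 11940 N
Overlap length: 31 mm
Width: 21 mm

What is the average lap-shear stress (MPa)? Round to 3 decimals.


Average shear stress = F / (overlap * width)
= 11940 / (31 * 21)
= 18.341 MPa

18.341


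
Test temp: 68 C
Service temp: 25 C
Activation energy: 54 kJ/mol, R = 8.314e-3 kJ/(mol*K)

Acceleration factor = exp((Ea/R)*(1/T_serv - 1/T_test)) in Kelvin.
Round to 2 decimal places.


AF = exp((54/0.008314)*(1/298.15 - 1/341.15))
= 15.58

15.58


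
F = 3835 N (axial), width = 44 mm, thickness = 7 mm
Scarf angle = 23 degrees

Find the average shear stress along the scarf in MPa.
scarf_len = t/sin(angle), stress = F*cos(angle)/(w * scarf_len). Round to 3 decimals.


scarf_len = 7/sin(23 deg) = 17.9151
cos(23 deg) = 0.920505
stress = 3835*0.920505/(44*17.9151) = 4.478 MPa

4.478


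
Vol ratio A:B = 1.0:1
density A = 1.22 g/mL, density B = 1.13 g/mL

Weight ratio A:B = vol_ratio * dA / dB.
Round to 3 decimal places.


Weight ratio = 1.0 * 1.22 / 1.13
= 1.080

1.080


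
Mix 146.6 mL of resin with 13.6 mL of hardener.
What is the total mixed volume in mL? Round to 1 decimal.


Total = 146.6 + 13.6 = 160.2 mL

160.2


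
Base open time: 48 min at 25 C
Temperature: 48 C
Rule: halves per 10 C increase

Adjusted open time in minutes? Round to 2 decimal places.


Acceleration = 2^((48-25)/10) = 4.9246
Open time = 48 / 4.9246 = 9.75 min

9.75


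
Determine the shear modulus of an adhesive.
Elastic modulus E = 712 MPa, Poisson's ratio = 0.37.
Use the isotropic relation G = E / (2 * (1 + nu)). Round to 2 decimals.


G = 712 / (2*(1+0.37)) = 712 / 2.74
= 259.85 MPa

259.85


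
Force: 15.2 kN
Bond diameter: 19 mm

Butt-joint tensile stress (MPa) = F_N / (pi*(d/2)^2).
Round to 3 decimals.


F_N = 15.2 * 1000 = 15200.0 N
A = pi*(9.5)^2 = 283.5287 mm^2
stress = 15200.0 / 283.5287 = 53.610 MPa

53.610


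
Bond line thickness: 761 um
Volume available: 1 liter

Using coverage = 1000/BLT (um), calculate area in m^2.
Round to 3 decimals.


1 L = 1e6 mm^3, thickness = 761 um = 0.761 mm
Area = 1e6 / 0.761 mm^2 = (1e6 / 0.761) / 1e6 m^2 = 1000 / 761 m^2
= 1.314 m^2

1.314


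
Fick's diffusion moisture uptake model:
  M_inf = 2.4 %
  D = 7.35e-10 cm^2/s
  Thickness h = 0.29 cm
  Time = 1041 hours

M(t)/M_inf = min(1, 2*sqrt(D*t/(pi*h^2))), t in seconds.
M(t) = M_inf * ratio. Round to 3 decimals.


t_sec = 1041 * 3600 = 3747600
ratio = 2*sqrt(7.35e-10*3747600/(pi*0.29^2))
= min(1, 0.204210)
= 0.204210
M(t) = 2.4 * 0.204210 = 0.490 %

0.490


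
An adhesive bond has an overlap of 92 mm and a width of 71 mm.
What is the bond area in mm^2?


Bond area = overlap * width
= 92 * 71
= 6532 mm^2

6532


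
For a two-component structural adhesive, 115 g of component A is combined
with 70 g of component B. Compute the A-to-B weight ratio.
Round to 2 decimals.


Weight ratio A:B = 115 / 70
= 1.64

1.64


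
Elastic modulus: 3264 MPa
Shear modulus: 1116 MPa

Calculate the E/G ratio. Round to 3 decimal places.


E / G = 3264 / 1116 = 2.925

2.925


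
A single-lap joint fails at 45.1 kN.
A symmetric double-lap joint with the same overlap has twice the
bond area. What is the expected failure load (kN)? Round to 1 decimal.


Double-lap load = 2 * 45.1 = 90.2 kN

90.2


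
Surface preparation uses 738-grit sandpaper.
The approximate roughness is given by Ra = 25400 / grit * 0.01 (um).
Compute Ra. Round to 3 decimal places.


Ra = 25400 / 738 * 0.01
= 254 / 738
= 0.344 um

0.344


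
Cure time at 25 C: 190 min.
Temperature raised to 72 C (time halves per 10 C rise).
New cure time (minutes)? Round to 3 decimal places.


Acceleration factor = 2^(47/10) = 25.9921
New time = 190 / 25.9921 = 7.310 min

7.310


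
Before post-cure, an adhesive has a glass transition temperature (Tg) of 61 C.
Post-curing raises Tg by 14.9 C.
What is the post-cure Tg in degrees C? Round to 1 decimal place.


Tg_post = Tg_base + delta_Tg
= 61 + 14.9
= 75.9 C

75.9


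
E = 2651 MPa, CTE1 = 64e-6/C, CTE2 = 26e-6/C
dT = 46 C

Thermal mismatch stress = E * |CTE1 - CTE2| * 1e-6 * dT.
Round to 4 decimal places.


= 2651 * 38e-6 * 46
= 4.6339 MPa

4.6339


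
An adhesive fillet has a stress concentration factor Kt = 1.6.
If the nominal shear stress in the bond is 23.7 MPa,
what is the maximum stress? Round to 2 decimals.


Max stress = 23.7 * 1.6 = 37.92 MPa

37.92


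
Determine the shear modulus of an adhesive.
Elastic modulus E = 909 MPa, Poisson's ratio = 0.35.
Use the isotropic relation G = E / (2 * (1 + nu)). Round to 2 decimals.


G = 909 / (2*(1+0.35)) = 909 / 2.70
= 336.67 MPa

336.67


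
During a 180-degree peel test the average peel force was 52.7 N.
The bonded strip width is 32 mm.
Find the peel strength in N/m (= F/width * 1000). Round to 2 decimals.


Peel strength = F/width * 1000
= 52.7 / 32 * 1000
= 1646.88 N/m

1646.88


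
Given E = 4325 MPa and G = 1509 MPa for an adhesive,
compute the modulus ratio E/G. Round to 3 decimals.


E/G ratio = 4325 / 1509 = 2.866

2.866


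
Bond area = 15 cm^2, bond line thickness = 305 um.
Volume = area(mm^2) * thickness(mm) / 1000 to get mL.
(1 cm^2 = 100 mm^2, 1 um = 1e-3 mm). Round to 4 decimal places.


area_mm2 = 15 * 100 = 1500
blt_mm = 305 * 1e-3 = 0.305
vol_mm3 = 1500 * 0.305 = 457.5
vol_mL = 457.5 / 1000 = 0.4575 mL

0.4575


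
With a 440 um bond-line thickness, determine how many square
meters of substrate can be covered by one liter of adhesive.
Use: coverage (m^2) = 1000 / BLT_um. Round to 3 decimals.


Coverage = 1000 / 440 = 2.273 m^2

2.273


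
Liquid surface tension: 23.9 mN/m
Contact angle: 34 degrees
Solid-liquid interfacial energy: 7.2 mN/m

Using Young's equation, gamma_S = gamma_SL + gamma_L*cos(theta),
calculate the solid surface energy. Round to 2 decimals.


gamma_S = 7.2 + 23.9 * cos(34)
= 27.01 mN/m

27.01


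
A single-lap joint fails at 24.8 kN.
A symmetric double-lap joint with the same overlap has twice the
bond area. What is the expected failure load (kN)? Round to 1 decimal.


Double-lap load = 2 * 24.8 = 49.6 kN

49.6


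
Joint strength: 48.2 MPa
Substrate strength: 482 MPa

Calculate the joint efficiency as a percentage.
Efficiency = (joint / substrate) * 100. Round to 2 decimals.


Efficiency = (48.2 / 482) * 100 = 10.00%

10.00


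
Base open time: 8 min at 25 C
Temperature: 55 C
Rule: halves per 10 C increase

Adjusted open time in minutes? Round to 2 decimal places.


Acceleration = 2^((55-25)/10) = 8.0000
Open time = 8 / 8.0000 = 1.00 min

1.00


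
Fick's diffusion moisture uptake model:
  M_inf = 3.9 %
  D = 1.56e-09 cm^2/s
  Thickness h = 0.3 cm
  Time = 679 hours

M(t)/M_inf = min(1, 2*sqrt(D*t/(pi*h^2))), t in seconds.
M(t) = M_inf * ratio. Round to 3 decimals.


t_sec = 679 * 3600 = 2444400
ratio = 2*sqrt(1.56e-09*2444400/(pi*0.3^2))
= min(1, 0.232264)
= 0.232264
M(t) = 3.9 * 0.232264 = 0.906 %

0.906


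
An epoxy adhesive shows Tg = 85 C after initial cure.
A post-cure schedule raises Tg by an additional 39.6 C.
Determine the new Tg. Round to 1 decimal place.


New Tg = 85 + 39.6
= 124.6 C

124.6


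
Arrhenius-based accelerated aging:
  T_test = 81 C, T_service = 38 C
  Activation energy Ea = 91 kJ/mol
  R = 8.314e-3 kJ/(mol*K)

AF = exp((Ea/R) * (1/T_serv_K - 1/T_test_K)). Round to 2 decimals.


T_test_K = 354.15, T_serv_K = 311.15
AF = exp((91/8.314e-3) * (1/311.15 - 1/354.15))
= 71.60

71.60


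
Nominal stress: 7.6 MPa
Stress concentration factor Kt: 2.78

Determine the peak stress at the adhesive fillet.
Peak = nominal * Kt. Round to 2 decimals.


Peak stress = 7.6 * 2.78
= 21.13 MPa

21.13


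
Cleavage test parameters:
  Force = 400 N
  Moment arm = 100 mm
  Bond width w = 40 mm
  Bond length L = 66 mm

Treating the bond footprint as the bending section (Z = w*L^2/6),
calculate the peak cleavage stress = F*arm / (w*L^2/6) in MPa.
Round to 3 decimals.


M = 400 * 100 = 40000 N*mm
Z = 40 * 66^2 / 6 = 174240 / 6 mm^3
sigma = M / Z = 6 * 40000 / 174240 = 240000 / 174240
= 1.377 MPa

1.377


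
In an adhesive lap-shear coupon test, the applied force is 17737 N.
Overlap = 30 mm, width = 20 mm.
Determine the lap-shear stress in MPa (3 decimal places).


stress = F / (overlap * width)
= 17737 / (30 * 20)
= 29.562 MPa

29.562


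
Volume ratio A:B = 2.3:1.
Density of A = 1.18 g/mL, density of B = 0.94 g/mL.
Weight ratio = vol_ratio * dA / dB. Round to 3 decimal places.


Wt ratio = 2.3 * 1.18 / 0.94
= 2.887

2.887


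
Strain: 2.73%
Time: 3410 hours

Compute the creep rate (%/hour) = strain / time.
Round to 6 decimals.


Creep rate = 2.73 / 3410
= 0.000801 %/h

0.000801


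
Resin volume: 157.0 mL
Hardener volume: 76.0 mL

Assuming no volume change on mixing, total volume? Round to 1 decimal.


V_total = 157.0 + 76.0 = 233.0 mL

233.0


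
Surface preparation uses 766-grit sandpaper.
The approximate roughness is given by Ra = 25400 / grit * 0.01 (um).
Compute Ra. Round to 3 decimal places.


Ra = 25400 / 766 * 0.01
= 254 / 766
= 0.332 um

0.332


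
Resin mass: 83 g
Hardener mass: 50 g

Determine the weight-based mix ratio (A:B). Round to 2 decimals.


Ratio = 83 / 50 = 1.66

1.66


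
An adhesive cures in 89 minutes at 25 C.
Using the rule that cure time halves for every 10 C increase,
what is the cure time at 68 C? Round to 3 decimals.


Factor = 2^((68 - 25) / 10) = 19.6983
Cure time = 89 / 19.6983
= 4.518 minutes

4.518


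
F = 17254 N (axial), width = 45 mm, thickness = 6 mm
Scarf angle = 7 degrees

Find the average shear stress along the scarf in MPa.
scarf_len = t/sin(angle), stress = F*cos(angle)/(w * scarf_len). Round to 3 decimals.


scarf_len = 6/sin(7 deg) = 49.2331
cos(7 deg) = 0.992546
stress = 17254*0.992546/(45*49.2331) = 7.730 MPa

7.730


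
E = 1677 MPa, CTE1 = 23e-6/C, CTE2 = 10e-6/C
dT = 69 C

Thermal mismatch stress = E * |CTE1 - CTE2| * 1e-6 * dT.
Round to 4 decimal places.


= 1677 * 13e-6 * 69
= 1.5043 MPa

1.5043


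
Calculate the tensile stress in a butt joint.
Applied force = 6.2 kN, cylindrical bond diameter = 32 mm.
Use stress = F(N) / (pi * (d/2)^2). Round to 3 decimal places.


A = pi * 16.0^2 = 804.2477 mm^2
sigma = 6200.0 / 804.2477 = 7.709 MPa

7.709


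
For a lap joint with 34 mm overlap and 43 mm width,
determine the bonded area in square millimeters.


Area = 34 * 43 = 1462 mm^2

1462


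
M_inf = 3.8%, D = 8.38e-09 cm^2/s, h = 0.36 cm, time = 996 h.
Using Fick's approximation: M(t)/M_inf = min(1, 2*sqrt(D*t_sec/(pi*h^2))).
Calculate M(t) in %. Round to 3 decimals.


t = 3585600 s
ratio = min(1, 2*sqrt(8.38e-09*3585600/(pi*0.1296)))
= 0.543320
M(t) = 3.8 * 0.543320 = 2.065%

2.065


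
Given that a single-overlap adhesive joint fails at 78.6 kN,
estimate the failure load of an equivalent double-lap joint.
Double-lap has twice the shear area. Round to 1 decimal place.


Double-lap factor = 2
Expected load = 78.6 * 2 = 157.2 kN

157.2


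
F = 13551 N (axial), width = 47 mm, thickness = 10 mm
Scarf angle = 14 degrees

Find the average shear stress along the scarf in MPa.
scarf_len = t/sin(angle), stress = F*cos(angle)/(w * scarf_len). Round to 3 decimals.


scarf_len = 10/sin(14 deg) = 41.3357
cos(14 deg) = 0.970296
stress = 13551*0.970296/(47*41.3357) = 6.768 MPa

6.768


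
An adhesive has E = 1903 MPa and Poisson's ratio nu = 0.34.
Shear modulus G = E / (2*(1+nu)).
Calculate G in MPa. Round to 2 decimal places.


G = 1903 / (2*(1+0.34))
= 1903 / 2.68
= 710.07 MPa

710.07


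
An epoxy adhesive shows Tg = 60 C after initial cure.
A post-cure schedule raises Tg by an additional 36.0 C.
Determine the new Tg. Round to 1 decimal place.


New Tg = 60 + 36.0
= 96.0 C

96.0


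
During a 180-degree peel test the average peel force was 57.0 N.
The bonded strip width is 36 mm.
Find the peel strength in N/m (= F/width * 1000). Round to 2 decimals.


Peel strength = F/width * 1000
= 57.0 / 36 * 1000
= 1583.33 N/m

1583.33


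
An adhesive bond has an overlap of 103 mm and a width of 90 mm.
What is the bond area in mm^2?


Bond area = overlap * width
= 103 * 90
= 9270 mm^2

9270


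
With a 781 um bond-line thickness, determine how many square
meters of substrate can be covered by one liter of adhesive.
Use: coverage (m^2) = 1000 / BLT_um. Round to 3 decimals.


Coverage = 1000 / 781 = 1.280 m^2

1.280


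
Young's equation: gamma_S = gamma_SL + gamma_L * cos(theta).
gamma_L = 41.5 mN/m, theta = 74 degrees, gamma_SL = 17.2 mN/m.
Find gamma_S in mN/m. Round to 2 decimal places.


cos(74 deg) = 0.275637
gamma_S = 17.2 + 41.5 * 0.275637
= 28.64 mN/m

28.64


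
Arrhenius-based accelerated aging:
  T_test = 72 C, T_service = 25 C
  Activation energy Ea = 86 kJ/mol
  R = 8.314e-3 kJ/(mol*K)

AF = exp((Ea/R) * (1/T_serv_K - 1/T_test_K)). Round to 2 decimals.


T_test_K = 345.15, T_serv_K = 298.15
AF = exp((86/8.314e-3) * (1/298.15 - 1/345.15))
= 112.66

112.66


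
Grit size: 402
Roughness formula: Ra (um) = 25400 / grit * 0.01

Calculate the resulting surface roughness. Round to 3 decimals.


Ra = 25400 / 402 * 0.01
= 0.632 um

0.632


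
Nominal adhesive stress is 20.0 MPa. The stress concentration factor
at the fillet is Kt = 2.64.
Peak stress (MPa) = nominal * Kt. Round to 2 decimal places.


Peak = 20.0 * 2.64 = 52.80 MPa

52.80


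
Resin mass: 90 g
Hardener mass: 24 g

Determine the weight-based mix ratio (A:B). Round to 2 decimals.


Ratio = 90 / 24 = 3.75

3.75


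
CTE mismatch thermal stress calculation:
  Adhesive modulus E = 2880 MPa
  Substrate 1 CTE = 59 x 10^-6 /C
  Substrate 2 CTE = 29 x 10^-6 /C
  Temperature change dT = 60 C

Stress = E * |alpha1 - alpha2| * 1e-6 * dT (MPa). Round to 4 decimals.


delta_alpha = |59 - 29| = 30 x 10^-6/C
Stress = 2880 * 30e-6 * 60
= 5.1840 MPa

5.1840


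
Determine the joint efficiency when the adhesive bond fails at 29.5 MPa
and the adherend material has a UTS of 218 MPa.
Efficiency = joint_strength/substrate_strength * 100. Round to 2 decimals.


Joint efficiency = 29.5 / 218 * 100
= 13.53%

13.53


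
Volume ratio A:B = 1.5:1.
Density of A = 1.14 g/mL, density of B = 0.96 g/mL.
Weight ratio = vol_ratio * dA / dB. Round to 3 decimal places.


Wt ratio = 1.5 * 1.14 / 0.96
= 1.781

1.781


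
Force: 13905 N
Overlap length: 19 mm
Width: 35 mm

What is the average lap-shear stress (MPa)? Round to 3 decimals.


Average shear stress = F / (overlap * width)
= 13905 / (19 * 35)
= 20.910 MPa

20.910


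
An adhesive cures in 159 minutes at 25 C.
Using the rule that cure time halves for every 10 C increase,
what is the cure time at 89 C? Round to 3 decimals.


Factor = 2^((89 - 25) / 10) = 84.4485
Cure time = 159 / 84.4485
= 1.883 minutes

1.883


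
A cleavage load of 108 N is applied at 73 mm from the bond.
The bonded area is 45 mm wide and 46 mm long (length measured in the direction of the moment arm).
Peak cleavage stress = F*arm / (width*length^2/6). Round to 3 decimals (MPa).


Moment = 108 * 73 = 7884 N*mm
Section modulus = 45 * 2116 / 6 = 95220 / 6 mm^3
Stress = 7884 / (95220 / 6) = 47304 / 95220
= 0.497 MPa

0.497


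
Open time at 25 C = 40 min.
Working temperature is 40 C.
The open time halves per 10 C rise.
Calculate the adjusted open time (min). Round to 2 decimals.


factor = 2^((40 - 25) / 10) = 2.8284
ot = 40 / 2.8284 = 14.14 min

14.14


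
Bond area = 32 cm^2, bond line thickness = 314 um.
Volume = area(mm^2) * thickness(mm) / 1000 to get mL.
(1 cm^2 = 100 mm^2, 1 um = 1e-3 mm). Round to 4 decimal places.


area_mm2 = 32 * 100 = 3200
blt_mm = 314 * 1e-3 = 0.314
vol_mm3 = 3200 * 0.314 = 1004.8
vol_mL = 1004.8 / 1000 = 1.0048 mL

1.0048


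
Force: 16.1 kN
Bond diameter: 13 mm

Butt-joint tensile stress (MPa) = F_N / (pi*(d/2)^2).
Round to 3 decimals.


F_N = 16.1 * 1000 = 16100.0 N
A = pi*(6.5)^2 = 132.7323 mm^2
stress = 16100.0 / 132.7323 = 121.297 MPa

121.297


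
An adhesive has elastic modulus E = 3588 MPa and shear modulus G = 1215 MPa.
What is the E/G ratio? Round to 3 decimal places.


E/G = 3588 / 1215 = 2.953

2.953


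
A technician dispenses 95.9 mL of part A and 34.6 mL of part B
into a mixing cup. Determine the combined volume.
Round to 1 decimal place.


Combined volume = 95.9 + 34.6
= 130.5 mL

130.5


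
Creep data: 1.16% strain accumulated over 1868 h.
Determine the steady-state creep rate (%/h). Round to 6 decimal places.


Rate = 1.16 / 1868 = 0.000621 %/h

0.000621


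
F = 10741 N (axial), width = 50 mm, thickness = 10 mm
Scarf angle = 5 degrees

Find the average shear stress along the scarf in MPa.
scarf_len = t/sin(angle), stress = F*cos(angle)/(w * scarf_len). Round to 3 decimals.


scarf_len = 10/sin(5 deg) = 114.7371
cos(5 deg) = 0.996195
stress = 10741*0.996195/(50*114.7371) = 1.865 MPa

1.865


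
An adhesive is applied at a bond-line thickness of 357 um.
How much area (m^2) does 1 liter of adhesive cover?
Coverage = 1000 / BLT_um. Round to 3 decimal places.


Coverage = 1000 / 357 = 2.801 m^2

2.801


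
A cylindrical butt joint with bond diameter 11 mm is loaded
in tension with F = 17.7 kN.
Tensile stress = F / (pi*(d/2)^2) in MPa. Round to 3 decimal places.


Area = pi * (11/2)^2 = 95.0332 mm^2
Stress = 17.7*1000 / 95.0332
= 186.251 MPa

186.251


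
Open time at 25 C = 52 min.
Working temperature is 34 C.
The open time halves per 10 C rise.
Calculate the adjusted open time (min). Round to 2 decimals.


factor = 2^((34 - 25) / 10) = 1.8661
ot = 52 / 1.8661 = 27.87 min

27.87


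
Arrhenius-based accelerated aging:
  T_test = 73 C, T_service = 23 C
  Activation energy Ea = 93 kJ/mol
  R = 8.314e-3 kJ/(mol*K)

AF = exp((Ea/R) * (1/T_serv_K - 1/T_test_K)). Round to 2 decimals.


T_test_K = 346.15, T_serv_K = 296.15
AF = exp((93/8.314e-3) * (1/296.15 - 1/346.15))
= 234.14

234.14


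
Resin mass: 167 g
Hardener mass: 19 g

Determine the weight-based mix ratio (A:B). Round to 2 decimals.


Ratio = 167 / 19 = 8.79

8.79


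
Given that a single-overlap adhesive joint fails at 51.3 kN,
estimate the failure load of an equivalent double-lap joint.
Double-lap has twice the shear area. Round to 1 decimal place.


Double-lap factor = 2
Expected load = 51.3 * 2 = 102.6 kN

102.6


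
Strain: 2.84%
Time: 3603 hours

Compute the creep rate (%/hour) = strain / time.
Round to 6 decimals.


Creep rate = 2.84 / 3603
= 0.000788 %/h

0.000788


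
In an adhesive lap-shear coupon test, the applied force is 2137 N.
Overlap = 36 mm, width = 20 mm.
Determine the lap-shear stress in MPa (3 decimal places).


stress = F / (overlap * width)
= 2137 / (36 * 20)
= 2.968 MPa

2.968


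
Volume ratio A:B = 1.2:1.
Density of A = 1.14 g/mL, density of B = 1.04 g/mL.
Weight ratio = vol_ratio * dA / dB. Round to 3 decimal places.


Wt ratio = 1.2 * 1.14 / 1.04
= 1.315

1.315


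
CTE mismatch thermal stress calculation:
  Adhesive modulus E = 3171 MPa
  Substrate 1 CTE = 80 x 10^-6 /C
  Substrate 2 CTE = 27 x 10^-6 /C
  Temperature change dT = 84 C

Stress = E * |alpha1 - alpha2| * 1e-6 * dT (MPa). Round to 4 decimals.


delta_alpha = |80 - 27| = 53 x 10^-6/C
Stress = 3171 * 53e-6 * 84
= 14.1173 MPa

14.1173


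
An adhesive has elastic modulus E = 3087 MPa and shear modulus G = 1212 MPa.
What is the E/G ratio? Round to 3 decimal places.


E/G = 3087 / 1212 = 2.547

2.547


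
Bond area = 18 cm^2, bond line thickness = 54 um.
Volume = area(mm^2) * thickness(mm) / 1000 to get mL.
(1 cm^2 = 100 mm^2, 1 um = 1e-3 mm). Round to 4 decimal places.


area_mm2 = 18 * 100 = 1800
blt_mm = 54 * 1e-3 = 0.054
vol_mm3 = 1800 * 0.054 = 97.2
vol_mL = 97.2 / 1000 = 0.0972 mL

0.0972


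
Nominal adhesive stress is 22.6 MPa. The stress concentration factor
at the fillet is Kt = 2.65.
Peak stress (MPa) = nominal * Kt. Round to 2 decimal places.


Peak = 22.6 * 2.65 = 59.89 MPa

59.89


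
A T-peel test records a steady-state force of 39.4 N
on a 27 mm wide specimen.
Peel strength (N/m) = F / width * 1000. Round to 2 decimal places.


Peel strength = 39.4 / 27 * 1000
= 1459.26 N/m

1459.26


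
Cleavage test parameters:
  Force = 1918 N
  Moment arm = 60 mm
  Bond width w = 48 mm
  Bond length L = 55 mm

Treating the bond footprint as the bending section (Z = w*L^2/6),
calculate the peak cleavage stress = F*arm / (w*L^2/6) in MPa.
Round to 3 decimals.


M = 1918 * 60 = 115080 N*mm
Z = 48 * 55^2 / 6 = 145200 / 6 mm^3
sigma = M / Z = 6 * 115080 / 145200 = 690480 / 145200
= 4.755 MPa

4.755


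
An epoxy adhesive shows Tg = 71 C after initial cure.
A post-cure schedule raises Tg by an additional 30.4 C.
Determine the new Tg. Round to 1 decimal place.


New Tg = 71 + 30.4
= 101.4 C

101.4


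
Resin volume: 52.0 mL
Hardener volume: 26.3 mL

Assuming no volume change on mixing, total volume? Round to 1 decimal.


V_total = 52.0 + 26.3 = 78.3 mL

78.3


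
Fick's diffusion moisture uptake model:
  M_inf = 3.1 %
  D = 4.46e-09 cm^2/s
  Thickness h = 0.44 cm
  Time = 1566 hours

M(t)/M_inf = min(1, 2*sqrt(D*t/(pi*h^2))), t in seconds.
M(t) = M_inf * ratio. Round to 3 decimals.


t_sec = 1566 * 3600 = 5637600
ratio = 2*sqrt(4.46e-09*5637600/(pi*0.44^2))
= min(1, 0.406646)
= 0.406646
M(t) = 3.1 * 0.406646 = 1.261 %

1.261


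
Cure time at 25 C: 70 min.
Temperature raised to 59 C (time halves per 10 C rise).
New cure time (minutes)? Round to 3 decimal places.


Acceleration factor = 2^(34/10) = 10.5561
New time = 70 / 10.5561 = 6.631 min

6.631


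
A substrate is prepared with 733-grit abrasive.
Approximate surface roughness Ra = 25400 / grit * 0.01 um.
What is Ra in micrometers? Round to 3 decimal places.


Ra = 25400 / 733 * 0.01 = 0.347 um

0.347


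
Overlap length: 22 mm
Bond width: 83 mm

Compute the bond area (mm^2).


Bond area = 22 * 83 = 1826 mm^2

1826


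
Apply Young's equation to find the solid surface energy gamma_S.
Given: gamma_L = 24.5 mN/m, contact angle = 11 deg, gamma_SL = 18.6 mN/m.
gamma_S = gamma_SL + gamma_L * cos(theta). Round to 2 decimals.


theta_rad = 11 * pi/180 = 0.191986
gamma_S = 18.6 + 24.5 * cos(0.191986)
= 42.65 mN/m

42.65


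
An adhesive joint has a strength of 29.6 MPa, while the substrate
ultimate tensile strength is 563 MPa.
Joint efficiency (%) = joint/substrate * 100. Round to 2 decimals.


Efficiency = 29.6 / 563 * 100
= 5.26%

5.26


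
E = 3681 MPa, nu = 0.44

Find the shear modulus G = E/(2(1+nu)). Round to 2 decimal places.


G = 3681 / (2 * 1.44)
= 1278.13 MPa

1278.13


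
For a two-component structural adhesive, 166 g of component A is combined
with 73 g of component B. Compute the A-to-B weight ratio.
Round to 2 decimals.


Weight ratio A:B = 166 / 73
= 2.27

2.27


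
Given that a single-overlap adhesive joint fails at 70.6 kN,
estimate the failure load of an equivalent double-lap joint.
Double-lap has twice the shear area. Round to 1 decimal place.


Double-lap factor = 2
Expected load = 70.6 * 2 = 141.2 kN

141.2


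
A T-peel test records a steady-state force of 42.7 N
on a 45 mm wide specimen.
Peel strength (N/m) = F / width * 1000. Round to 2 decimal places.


Peel strength = 42.7 / 45 * 1000
= 948.89 N/m

948.89


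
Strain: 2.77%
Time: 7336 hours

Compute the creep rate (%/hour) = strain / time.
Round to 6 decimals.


Creep rate = 2.77 / 7336
= 0.000378 %/h

0.000378


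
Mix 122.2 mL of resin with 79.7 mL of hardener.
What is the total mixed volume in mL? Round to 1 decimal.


Total = 122.2 + 79.7 = 201.9 mL

201.9


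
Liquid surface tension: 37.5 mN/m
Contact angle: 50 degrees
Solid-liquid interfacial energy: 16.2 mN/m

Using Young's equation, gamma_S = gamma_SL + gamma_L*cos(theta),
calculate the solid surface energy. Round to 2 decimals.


gamma_S = 16.2 + 37.5 * cos(50)
= 40.30 mN/m

40.30


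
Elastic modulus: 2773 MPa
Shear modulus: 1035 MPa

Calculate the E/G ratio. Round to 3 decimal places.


E / G = 2773 / 1035 = 2.679

2.679


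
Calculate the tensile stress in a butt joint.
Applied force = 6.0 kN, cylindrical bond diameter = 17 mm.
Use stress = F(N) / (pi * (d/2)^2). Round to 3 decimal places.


A = pi * 8.5^2 = 226.9801 mm^2
sigma = 6000.0 / 226.9801 = 26.434 MPa

26.434


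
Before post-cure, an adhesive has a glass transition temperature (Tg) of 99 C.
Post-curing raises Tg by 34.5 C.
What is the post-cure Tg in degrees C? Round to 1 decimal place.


Tg_post = Tg_base + delta_Tg
= 99 + 34.5
= 133.5 C

133.5


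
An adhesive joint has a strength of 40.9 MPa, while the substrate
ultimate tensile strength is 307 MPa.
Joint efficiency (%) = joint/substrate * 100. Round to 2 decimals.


Efficiency = 40.9 / 307 * 100
= 13.32%

13.32


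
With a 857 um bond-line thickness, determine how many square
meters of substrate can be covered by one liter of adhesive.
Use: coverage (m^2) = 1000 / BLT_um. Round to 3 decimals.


Coverage = 1000 / 857 = 1.167 m^2

1.167


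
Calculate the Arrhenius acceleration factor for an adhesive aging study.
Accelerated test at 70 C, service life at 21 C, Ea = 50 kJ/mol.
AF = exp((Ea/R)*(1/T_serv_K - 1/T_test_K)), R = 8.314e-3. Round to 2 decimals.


T_test = 343.15 K, T_serv = 294.15 K
Ea/R = 50 / 0.008314 = 6013.95
AF = exp(6013.95 * (1/294.15 - 1/343.15))
= 18.53

18.53


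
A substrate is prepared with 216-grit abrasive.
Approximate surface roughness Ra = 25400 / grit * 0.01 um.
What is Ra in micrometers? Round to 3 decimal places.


Ra = 25400 / 216 * 0.01 = 1.176 um

1.176


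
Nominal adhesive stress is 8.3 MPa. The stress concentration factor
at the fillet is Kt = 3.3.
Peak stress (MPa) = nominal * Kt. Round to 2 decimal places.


Peak = 8.3 * 3.3 = 27.39 MPa

27.39


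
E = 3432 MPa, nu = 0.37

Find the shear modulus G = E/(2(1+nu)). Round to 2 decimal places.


G = 3432 / (2 * 1.37)
= 1252.55 MPa

1252.55


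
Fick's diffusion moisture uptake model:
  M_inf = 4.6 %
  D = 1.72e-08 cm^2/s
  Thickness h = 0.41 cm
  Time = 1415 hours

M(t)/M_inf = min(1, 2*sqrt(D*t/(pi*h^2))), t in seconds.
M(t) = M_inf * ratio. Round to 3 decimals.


t_sec = 1415 * 3600 = 5094000
ratio = 2*sqrt(1.72e-08*5094000/(pi*0.41^2))
= min(1, 0.814638)
= 0.814638
M(t) = 4.6 * 0.814638 = 3.747 %

3.747


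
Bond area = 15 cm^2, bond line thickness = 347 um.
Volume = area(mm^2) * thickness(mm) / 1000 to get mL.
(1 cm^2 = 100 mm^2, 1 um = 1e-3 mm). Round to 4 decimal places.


area_mm2 = 15 * 100 = 1500
blt_mm = 347 * 1e-3 = 0.347
vol_mm3 = 1500 * 0.347 = 520.5
vol_mL = 520.5 / 1000 = 0.5205 mL

0.5205


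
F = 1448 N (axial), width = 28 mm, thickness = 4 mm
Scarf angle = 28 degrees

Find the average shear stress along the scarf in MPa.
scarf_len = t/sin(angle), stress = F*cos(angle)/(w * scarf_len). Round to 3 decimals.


scarf_len = 4/sin(28 deg) = 8.5202
cos(28 deg) = 0.882948
stress = 1448*0.882948/(28*8.5202) = 5.359 MPa

5.359


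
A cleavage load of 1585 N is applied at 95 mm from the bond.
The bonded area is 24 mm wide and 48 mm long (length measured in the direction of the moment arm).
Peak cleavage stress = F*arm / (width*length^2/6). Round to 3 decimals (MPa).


Moment = 1585 * 95 = 150575 N*mm
Section modulus = 24 * 2304 / 6 = 55296 / 6 mm^3
Stress = 150575 / (55296 / 6) = 903450 / 55296
= 16.338 MPa

16.338


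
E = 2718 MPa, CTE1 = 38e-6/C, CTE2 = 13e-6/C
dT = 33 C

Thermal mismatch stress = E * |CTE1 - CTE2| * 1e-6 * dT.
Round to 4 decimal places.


= 2718 * 25e-6 * 33
= 2.2424 MPa

2.2424


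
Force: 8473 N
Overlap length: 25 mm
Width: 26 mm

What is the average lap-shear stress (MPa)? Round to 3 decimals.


Average shear stress = F / (overlap * width)
= 8473 / (25 * 26)
= 13.035 MPa

13.035


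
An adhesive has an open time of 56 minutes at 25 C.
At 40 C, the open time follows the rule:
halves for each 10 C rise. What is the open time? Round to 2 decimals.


Factor = 2^((40-25)/10) = 2.8284
Open time = 56 / 2.8284 = 19.80 min

19.80


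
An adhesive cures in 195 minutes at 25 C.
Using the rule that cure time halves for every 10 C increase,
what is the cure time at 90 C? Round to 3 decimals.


Factor = 2^((90 - 25) / 10) = 90.5097
Cure time = 195 / 90.5097
= 2.154 minutes

2.154


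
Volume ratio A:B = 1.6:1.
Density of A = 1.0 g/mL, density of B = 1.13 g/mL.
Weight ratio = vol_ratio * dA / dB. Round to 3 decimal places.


Wt ratio = 1.6 * 1.0 / 1.13
= 1.416

1.416


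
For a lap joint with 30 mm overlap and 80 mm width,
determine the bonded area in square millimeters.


Area = 30 * 80 = 2400 mm^2

2400


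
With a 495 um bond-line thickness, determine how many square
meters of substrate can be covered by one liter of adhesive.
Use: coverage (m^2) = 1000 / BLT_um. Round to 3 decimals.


Coverage = 1000 / 495 = 2.020 m^2

2.020


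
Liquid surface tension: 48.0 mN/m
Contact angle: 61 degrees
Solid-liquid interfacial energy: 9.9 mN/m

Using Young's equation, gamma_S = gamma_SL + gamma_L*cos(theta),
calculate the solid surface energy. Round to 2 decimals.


gamma_S = 9.9 + 48.0 * cos(61)
= 33.17 mN/m

33.17


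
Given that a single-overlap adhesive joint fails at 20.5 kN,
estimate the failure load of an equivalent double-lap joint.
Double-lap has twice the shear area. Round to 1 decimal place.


Double-lap factor = 2
Expected load = 20.5 * 2 = 41.0 kN

41.0


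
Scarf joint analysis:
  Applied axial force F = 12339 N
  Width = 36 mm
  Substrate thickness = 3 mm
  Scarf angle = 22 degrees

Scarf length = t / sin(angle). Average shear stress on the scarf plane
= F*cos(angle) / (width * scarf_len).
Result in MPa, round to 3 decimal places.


Scarf length = 3 / sin(22 deg) = 8.0084 mm
cos(22 deg) = 0.927184
Shear = 12339 * 0.927184 / (36 * 8.0084)
= 39.682 MPa

39.682


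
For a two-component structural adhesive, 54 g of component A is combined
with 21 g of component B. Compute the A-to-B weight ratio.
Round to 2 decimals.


Weight ratio A:B = 54 / 21
= 2.57

2.57


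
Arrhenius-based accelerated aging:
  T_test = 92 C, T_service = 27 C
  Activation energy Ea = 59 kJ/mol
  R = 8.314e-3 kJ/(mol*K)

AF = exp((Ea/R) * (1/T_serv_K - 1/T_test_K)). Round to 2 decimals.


T_test_K = 365.15, T_serv_K = 300.15
AF = exp((59/8.314e-3) * (1/300.15 - 1/365.15))
= 67.27

67.27


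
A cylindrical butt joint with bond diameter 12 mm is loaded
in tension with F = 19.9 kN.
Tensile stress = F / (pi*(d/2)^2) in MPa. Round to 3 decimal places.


Area = pi * (12/2)^2 = 113.0973 mm^2
Stress = 19.9*1000 / 113.0973
= 175.955 MPa

175.955


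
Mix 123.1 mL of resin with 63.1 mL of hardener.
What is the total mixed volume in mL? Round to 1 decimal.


Total = 123.1 + 63.1 = 186.2 mL

186.2


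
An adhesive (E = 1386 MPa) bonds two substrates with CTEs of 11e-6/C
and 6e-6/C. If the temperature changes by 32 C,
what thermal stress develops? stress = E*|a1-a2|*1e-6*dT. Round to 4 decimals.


Stress = 1386 * |11 - 6| * 1e-6 * 32
= 0.2218 MPa

0.2218


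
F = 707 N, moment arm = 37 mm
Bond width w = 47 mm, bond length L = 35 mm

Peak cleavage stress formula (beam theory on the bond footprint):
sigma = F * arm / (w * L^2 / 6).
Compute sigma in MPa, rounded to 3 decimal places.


sigma = (707 * 37) / (47 * 1225 / 6)
= 26159 * 6 / 57575
= 156954 / 57575
= 2.726 MPa

2.726


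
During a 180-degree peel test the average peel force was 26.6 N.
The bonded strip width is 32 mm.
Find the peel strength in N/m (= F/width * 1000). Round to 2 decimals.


Peel strength = F/width * 1000
= 26.6 / 32 * 1000
= 831.25 N/m

831.25


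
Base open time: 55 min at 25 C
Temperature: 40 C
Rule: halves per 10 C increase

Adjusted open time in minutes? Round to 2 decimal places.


Acceleration = 2^((40-25)/10) = 2.8284
Open time = 55 / 2.8284 = 19.45 min

19.45


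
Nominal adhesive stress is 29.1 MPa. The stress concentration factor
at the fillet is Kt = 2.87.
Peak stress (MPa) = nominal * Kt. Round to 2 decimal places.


Peak = 29.1 * 2.87 = 83.52 MPa

83.52


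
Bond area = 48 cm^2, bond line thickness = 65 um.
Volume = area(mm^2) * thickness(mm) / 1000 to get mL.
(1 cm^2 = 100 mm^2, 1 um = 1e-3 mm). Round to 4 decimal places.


area_mm2 = 48 * 100 = 4800
blt_mm = 65 * 1e-3 = 0.065
vol_mm3 = 4800 * 0.065 = 312.0
vol_mL = 312.0 / 1000 = 0.3120 mL

0.3120


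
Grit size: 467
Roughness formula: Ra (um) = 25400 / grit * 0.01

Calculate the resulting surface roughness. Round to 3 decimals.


Ra = 25400 / 467 * 0.01
= 0.544 um

0.544


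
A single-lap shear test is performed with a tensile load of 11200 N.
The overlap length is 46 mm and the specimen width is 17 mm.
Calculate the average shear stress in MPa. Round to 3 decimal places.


Shear stress = F / (overlap * width)
= 11200 / (46 * 17)
= 11200 / 782
= 14.322 MPa

14.322


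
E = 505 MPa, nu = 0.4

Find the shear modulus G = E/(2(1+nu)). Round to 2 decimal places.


G = 505 / (2 * 1.40)
= 180.36 MPa

180.36


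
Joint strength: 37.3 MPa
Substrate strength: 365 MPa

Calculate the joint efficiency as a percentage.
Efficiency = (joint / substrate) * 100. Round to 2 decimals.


Efficiency = (37.3 / 365) * 100 = 10.22%

10.22


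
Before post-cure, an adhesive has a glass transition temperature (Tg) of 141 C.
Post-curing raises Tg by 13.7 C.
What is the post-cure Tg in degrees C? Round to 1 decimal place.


Tg_post = Tg_base + delta_Tg
= 141 + 13.7
= 154.7 C

154.7


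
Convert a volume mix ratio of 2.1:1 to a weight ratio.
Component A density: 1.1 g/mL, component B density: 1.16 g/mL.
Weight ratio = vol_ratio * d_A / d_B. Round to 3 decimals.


= 2.1 * 1.1 / 1.16 = 1.991

1.991


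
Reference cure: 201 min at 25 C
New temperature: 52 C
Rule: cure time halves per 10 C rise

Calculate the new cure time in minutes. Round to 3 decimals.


factor = 2^((52-25)/10) = 6.4980
t_new = 201 / 6.4980 = 30.933 min

30.933


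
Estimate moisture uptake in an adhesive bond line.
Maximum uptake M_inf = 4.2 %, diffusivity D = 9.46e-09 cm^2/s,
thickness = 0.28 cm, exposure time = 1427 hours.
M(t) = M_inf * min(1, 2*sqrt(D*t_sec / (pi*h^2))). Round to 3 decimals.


Convert time: 1427 h = 5137200 s
ratio = min(1, 2*sqrt(9.46e-09*5137200/(pi*0.28^2)))
= 0.888394
M(t) = 4.2 * 0.888394 = 3.731%

3.731


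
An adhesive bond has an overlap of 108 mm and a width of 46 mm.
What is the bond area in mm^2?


Bond area = overlap * width
= 108 * 46
= 4968 mm^2

4968


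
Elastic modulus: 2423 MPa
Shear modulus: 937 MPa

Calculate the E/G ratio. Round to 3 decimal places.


E / G = 2423 / 937 = 2.586

2.586


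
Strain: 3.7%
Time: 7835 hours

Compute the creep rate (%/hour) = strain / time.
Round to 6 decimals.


Creep rate = 3.7 / 7835
= 0.000472 %/h

0.000472


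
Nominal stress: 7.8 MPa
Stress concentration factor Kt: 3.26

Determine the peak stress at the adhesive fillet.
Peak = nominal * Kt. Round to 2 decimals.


Peak stress = 7.8 * 3.26
= 25.43 MPa

25.43


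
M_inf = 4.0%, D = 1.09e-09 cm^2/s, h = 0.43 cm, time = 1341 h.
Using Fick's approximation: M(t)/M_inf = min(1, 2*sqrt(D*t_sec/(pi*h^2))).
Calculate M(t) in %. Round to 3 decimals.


t = 4827600 s
ratio = min(1, 2*sqrt(1.09e-09*4827600/(pi*0.1849)))
= 0.190356
M(t) = 4.0 * 0.190356 = 0.761%

0.761


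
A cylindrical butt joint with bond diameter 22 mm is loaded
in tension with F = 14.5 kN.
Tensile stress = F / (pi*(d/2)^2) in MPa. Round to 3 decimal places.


Area = pi * (22/2)^2 = 380.1327 mm^2
Stress = 14.5*1000 / 380.1327
= 38.145 MPa

38.145


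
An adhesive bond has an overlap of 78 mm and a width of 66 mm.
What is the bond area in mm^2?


Bond area = overlap * width
= 78 * 66
= 5148 mm^2

5148


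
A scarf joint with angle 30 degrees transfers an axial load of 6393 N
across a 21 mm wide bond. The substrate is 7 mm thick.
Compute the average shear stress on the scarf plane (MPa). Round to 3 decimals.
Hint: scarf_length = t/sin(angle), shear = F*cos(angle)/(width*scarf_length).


scarf_length = 7 / sin(30 deg) = 14.0000 mm
cos(30 deg) = 0.866025
shear stress = 6393 * 0.866025 / (21 * 14.0000)
= 18.832 MPa

18.832


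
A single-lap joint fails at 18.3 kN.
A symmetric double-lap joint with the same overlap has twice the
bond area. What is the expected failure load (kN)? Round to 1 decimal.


Double-lap load = 2 * 18.3 = 36.6 kN

36.6


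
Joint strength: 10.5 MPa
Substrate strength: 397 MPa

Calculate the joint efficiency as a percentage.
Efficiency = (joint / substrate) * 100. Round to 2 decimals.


Efficiency = (10.5 / 397) * 100 = 2.64%

2.64


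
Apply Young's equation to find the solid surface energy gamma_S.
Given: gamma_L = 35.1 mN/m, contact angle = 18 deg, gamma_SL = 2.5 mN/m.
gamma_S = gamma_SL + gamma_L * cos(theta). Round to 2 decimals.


theta_rad = 18 * pi/180 = 0.314159
gamma_S = 2.5 + 35.1 * cos(0.314159)
= 35.88 mN/m

35.88


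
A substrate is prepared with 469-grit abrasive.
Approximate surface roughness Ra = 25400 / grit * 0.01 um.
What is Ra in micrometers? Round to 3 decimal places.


Ra = 25400 / 469 * 0.01 = 0.542 um

0.542


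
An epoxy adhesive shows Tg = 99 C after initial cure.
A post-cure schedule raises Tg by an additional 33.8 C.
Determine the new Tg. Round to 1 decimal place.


New Tg = 99 + 33.8
= 132.8 C

132.8


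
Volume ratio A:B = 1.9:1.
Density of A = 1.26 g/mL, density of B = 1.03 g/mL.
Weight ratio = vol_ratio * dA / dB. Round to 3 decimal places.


Wt ratio = 1.9 * 1.26 / 1.03
= 2.324

2.324


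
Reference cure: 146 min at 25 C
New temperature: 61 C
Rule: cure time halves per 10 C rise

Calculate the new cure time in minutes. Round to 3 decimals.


factor = 2^((61-25)/10) = 12.1257
t_new = 146 / 12.1257 = 12.041 min

12.041
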